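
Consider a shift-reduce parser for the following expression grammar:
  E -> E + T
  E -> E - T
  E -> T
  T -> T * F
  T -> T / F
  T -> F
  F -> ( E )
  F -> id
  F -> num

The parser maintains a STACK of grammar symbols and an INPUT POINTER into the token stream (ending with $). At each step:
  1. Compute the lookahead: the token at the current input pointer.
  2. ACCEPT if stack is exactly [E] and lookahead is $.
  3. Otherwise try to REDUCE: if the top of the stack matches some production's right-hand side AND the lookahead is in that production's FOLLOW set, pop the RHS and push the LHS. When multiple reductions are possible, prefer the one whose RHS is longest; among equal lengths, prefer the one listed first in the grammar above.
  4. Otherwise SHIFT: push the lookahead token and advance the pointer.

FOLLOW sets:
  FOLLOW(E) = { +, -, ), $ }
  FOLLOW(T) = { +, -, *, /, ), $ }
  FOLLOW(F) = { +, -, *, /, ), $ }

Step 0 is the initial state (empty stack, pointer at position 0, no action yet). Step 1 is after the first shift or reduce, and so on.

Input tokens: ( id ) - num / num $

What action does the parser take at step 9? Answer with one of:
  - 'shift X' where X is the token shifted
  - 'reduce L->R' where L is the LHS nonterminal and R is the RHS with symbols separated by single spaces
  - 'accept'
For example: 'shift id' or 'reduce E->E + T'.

Answer: reduce E->T

Derivation:
Step 1: shift (. Stack=[(] ptr=1 lookahead=id remaining=[id ) - num / num $]
Step 2: shift id. Stack=[( id] ptr=2 lookahead=) remaining=[) - num / num $]
Step 3: reduce F->id. Stack=[( F] ptr=2 lookahead=) remaining=[) - num / num $]
Step 4: reduce T->F. Stack=[( T] ptr=2 lookahead=) remaining=[) - num / num $]
Step 5: reduce E->T. Stack=[( E] ptr=2 lookahead=) remaining=[) - num / num $]
Step 6: shift ). Stack=[( E )] ptr=3 lookahead=- remaining=[- num / num $]
Step 7: reduce F->( E ). Stack=[F] ptr=3 lookahead=- remaining=[- num / num $]
Step 8: reduce T->F. Stack=[T] ptr=3 lookahead=- remaining=[- num / num $]
Step 9: reduce E->T. Stack=[E] ptr=3 lookahead=- remaining=[- num / num $]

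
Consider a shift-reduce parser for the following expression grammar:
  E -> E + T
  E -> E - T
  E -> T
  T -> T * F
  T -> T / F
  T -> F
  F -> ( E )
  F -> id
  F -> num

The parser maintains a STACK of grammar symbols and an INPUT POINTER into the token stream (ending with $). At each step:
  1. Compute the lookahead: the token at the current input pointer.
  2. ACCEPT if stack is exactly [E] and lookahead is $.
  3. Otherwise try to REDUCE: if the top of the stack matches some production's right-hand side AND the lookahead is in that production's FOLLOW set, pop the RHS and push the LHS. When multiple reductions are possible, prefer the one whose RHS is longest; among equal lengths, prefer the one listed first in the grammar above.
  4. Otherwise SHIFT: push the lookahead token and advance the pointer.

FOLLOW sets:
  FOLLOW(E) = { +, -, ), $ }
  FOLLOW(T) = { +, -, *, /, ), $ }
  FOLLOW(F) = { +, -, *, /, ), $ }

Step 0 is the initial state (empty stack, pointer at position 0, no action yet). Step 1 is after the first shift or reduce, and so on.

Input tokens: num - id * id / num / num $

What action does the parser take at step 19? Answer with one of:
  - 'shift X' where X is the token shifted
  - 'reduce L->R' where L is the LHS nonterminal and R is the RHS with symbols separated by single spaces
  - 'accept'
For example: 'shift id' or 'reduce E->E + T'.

Answer: reduce F->num

Derivation:
Step 1: shift num. Stack=[num] ptr=1 lookahead=- remaining=[- id * id / num / num $]
Step 2: reduce F->num. Stack=[F] ptr=1 lookahead=- remaining=[- id * id / num / num $]
Step 3: reduce T->F. Stack=[T] ptr=1 lookahead=- remaining=[- id * id / num / num $]
Step 4: reduce E->T. Stack=[E] ptr=1 lookahead=- remaining=[- id * id / num / num $]
Step 5: shift -. Stack=[E -] ptr=2 lookahead=id remaining=[id * id / num / num $]
Step 6: shift id. Stack=[E - id] ptr=3 lookahead=* remaining=[* id / num / num $]
Step 7: reduce F->id. Stack=[E - F] ptr=3 lookahead=* remaining=[* id / num / num $]
Step 8: reduce T->F. Stack=[E - T] ptr=3 lookahead=* remaining=[* id / num / num $]
Step 9: shift *. Stack=[E - T *] ptr=4 lookahead=id remaining=[id / num / num $]
Step 10: shift id. Stack=[E - T * id] ptr=5 lookahead=/ remaining=[/ num / num $]
Step 11: reduce F->id. Stack=[E - T * F] ptr=5 lookahead=/ remaining=[/ num / num $]
Step 12: reduce T->T * F. Stack=[E - T] ptr=5 lookahead=/ remaining=[/ num / num $]
Step 13: shift /. Stack=[E - T /] ptr=6 lookahead=num remaining=[num / num $]
Step 14: shift num. Stack=[E - T / num] ptr=7 lookahead=/ remaining=[/ num $]
Step 15: reduce F->num. Stack=[E - T / F] ptr=7 lookahead=/ remaining=[/ num $]
Step 16: reduce T->T / F. Stack=[E - T] ptr=7 lookahead=/ remaining=[/ num $]
Step 17: shift /. Stack=[E - T /] ptr=8 lookahead=num remaining=[num $]
Step 18: shift num. Stack=[E - T / num] ptr=9 lookahead=$ remaining=[$]
Step 19: reduce F->num. Stack=[E - T / F] ptr=9 lookahead=$ remaining=[$]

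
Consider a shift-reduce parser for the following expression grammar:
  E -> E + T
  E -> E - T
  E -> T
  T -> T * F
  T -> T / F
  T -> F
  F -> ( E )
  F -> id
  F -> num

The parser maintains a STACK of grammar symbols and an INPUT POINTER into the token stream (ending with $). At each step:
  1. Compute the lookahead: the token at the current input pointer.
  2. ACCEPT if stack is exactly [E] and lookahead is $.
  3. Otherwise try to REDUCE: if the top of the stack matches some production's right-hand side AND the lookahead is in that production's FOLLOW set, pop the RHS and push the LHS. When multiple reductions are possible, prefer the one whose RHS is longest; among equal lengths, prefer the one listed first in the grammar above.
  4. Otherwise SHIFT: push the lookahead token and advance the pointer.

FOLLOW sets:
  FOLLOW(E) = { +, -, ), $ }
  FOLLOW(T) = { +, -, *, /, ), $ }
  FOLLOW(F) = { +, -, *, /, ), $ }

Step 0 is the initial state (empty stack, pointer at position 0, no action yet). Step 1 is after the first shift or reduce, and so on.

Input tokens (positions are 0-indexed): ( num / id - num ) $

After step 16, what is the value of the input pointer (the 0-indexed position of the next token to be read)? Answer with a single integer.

Step 1: shift (. Stack=[(] ptr=1 lookahead=num remaining=[num / id - num ) $]
Step 2: shift num. Stack=[( num] ptr=2 lookahead=/ remaining=[/ id - num ) $]
Step 3: reduce F->num. Stack=[( F] ptr=2 lookahead=/ remaining=[/ id - num ) $]
Step 4: reduce T->F. Stack=[( T] ptr=2 lookahead=/ remaining=[/ id - num ) $]
Step 5: shift /. Stack=[( T /] ptr=3 lookahead=id remaining=[id - num ) $]
Step 6: shift id. Stack=[( T / id] ptr=4 lookahead=- remaining=[- num ) $]
Step 7: reduce F->id. Stack=[( T / F] ptr=4 lookahead=- remaining=[- num ) $]
Step 8: reduce T->T / F. Stack=[( T] ptr=4 lookahead=- remaining=[- num ) $]
Step 9: reduce E->T. Stack=[( E] ptr=4 lookahead=- remaining=[- num ) $]
Step 10: shift -. Stack=[( E -] ptr=5 lookahead=num remaining=[num ) $]
Step 11: shift num. Stack=[( E - num] ptr=6 lookahead=) remaining=[) $]
Step 12: reduce F->num. Stack=[( E - F] ptr=6 lookahead=) remaining=[) $]
Step 13: reduce T->F. Stack=[( E - T] ptr=6 lookahead=) remaining=[) $]
Step 14: reduce E->E - T. Stack=[( E] ptr=6 lookahead=) remaining=[) $]
Step 15: shift ). Stack=[( E )] ptr=7 lookahead=$ remaining=[$]
Step 16: reduce F->( E ). Stack=[F] ptr=7 lookahead=$ remaining=[$]

Answer: 7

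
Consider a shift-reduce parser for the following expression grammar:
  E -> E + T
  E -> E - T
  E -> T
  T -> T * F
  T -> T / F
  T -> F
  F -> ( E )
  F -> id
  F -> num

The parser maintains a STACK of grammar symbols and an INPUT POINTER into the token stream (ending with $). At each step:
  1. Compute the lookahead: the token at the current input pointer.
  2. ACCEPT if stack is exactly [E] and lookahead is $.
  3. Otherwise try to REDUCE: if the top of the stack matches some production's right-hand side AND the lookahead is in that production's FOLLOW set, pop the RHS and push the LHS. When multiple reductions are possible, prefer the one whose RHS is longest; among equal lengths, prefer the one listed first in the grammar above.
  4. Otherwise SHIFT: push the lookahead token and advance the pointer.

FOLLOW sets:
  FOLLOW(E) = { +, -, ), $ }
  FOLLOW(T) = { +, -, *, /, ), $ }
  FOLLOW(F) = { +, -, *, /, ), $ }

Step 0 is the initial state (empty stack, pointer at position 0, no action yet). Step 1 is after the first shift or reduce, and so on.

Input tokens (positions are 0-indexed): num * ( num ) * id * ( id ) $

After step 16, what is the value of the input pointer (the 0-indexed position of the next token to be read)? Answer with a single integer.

Step 1: shift num. Stack=[num] ptr=1 lookahead=* remaining=[* ( num ) * id * ( id ) $]
Step 2: reduce F->num. Stack=[F] ptr=1 lookahead=* remaining=[* ( num ) * id * ( id ) $]
Step 3: reduce T->F. Stack=[T] ptr=1 lookahead=* remaining=[* ( num ) * id * ( id ) $]
Step 4: shift *. Stack=[T *] ptr=2 lookahead=( remaining=[( num ) * id * ( id ) $]
Step 5: shift (. Stack=[T * (] ptr=3 lookahead=num remaining=[num ) * id * ( id ) $]
Step 6: shift num. Stack=[T * ( num] ptr=4 lookahead=) remaining=[) * id * ( id ) $]
Step 7: reduce F->num. Stack=[T * ( F] ptr=4 lookahead=) remaining=[) * id * ( id ) $]
Step 8: reduce T->F. Stack=[T * ( T] ptr=4 lookahead=) remaining=[) * id * ( id ) $]
Step 9: reduce E->T. Stack=[T * ( E] ptr=4 lookahead=) remaining=[) * id * ( id ) $]
Step 10: shift ). Stack=[T * ( E )] ptr=5 lookahead=* remaining=[* id * ( id ) $]
Step 11: reduce F->( E ). Stack=[T * F] ptr=5 lookahead=* remaining=[* id * ( id ) $]
Step 12: reduce T->T * F. Stack=[T] ptr=5 lookahead=* remaining=[* id * ( id ) $]
Step 13: shift *. Stack=[T *] ptr=6 lookahead=id remaining=[id * ( id ) $]
Step 14: shift id. Stack=[T * id] ptr=7 lookahead=* remaining=[* ( id ) $]
Step 15: reduce F->id. Stack=[T * F] ptr=7 lookahead=* remaining=[* ( id ) $]
Step 16: reduce T->T * F. Stack=[T] ptr=7 lookahead=* remaining=[* ( id ) $]

Answer: 7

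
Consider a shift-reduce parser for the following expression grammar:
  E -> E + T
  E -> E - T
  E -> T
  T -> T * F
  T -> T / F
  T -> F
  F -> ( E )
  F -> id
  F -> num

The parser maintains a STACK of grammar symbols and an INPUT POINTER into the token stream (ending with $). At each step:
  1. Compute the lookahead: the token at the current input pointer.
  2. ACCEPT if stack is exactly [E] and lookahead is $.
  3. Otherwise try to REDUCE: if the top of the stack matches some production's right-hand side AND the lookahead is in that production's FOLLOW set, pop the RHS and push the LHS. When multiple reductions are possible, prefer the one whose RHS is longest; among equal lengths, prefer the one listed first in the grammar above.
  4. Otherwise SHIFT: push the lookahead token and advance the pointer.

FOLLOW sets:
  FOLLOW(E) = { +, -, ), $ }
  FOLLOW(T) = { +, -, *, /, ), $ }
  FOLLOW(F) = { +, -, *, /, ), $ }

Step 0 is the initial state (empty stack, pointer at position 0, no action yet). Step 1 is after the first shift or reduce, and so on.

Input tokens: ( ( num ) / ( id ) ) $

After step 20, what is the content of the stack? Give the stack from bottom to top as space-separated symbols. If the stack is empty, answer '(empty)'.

Answer: ( E )

Derivation:
Step 1: shift (. Stack=[(] ptr=1 lookahead=( remaining=[( num ) / ( id ) ) $]
Step 2: shift (. Stack=[( (] ptr=2 lookahead=num remaining=[num ) / ( id ) ) $]
Step 3: shift num. Stack=[( ( num] ptr=3 lookahead=) remaining=[) / ( id ) ) $]
Step 4: reduce F->num. Stack=[( ( F] ptr=3 lookahead=) remaining=[) / ( id ) ) $]
Step 5: reduce T->F. Stack=[( ( T] ptr=3 lookahead=) remaining=[) / ( id ) ) $]
Step 6: reduce E->T. Stack=[( ( E] ptr=3 lookahead=) remaining=[) / ( id ) ) $]
Step 7: shift ). Stack=[( ( E )] ptr=4 lookahead=/ remaining=[/ ( id ) ) $]
Step 8: reduce F->( E ). Stack=[( F] ptr=4 lookahead=/ remaining=[/ ( id ) ) $]
Step 9: reduce T->F. Stack=[( T] ptr=4 lookahead=/ remaining=[/ ( id ) ) $]
Step 10: shift /. Stack=[( T /] ptr=5 lookahead=( remaining=[( id ) ) $]
Step 11: shift (. Stack=[( T / (] ptr=6 lookahead=id remaining=[id ) ) $]
Step 12: shift id. Stack=[( T / ( id] ptr=7 lookahead=) remaining=[) ) $]
Step 13: reduce F->id. Stack=[( T / ( F] ptr=7 lookahead=) remaining=[) ) $]
Step 14: reduce T->F. Stack=[( T / ( T] ptr=7 lookahead=) remaining=[) ) $]
Step 15: reduce E->T. Stack=[( T / ( E] ptr=7 lookahead=) remaining=[) ) $]
Step 16: shift ). Stack=[( T / ( E )] ptr=8 lookahead=) remaining=[) $]
Step 17: reduce F->( E ). Stack=[( T / F] ptr=8 lookahead=) remaining=[) $]
Step 18: reduce T->T / F. Stack=[( T] ptr=8 lookahead=) remaining=[) $]
Step 19: reduce E->T. Stack=[( E] ptr=8 lookahead=) remaining=[) $]
Step 20: shift ). Stack=[( E )] ptr=9 lookahead=$ remaining=[$]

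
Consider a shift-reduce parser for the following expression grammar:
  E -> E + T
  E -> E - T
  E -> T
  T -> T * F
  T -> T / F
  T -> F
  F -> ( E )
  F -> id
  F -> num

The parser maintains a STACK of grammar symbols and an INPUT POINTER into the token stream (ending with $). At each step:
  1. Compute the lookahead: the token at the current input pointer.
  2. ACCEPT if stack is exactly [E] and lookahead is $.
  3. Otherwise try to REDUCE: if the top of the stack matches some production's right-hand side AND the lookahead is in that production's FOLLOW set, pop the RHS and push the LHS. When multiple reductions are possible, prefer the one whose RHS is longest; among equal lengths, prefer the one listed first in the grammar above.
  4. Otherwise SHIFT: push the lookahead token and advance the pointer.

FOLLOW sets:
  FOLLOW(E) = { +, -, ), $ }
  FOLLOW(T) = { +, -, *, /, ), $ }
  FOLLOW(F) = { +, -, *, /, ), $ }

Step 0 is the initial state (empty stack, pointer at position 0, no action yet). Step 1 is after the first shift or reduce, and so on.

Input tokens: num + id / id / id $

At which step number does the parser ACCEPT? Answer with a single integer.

Step 1: shift num. Stack=[num] ptr=1 lookahead=+ remaining=[+ id / id / id $]
Step 2: reduce F->num. Stack=[F] ptr=1 lookahead=+ remaining=[+ id / id / id $]
Step 3: reduce T->F. Stack=[T] ptr=1 lookahead=+ remaining=[+ id / id / id $]
Step 4: reduce E->T. Stack=[E] ptr=1 lookahead=+ remaining=[+ id / id / id $]
Step 5: shift +. Stack=[E +] ptr=2 lookahead=id remaining=[id / id / id $]
Step 6: shift id. Stack=[E + id] ptr=3 lookahead=/ remaining=[/ id / id $]
Step 7: reduce F->id. Stack=[E + F] ptr=3 lookahead=/ remaining=[/ id / id $]
Step 8: reduce T->F. Stack=[E + T] ptr=3 lookahead=/ remaining=[/ id / id $]
Step 9: shift /. Stack=[E + T /] ptr=4 lookahead=id remaining=[id / id $]
Step 10: shift id. Stack=[E + T / id] ptr=5 lookahead=/ remaining=[/ id $]
Step 11: reduce F->id. Stack=[E + T / F] ptr=5 lookahead=/ remaining=[/ id $]
Step 12: reduce T->T / F. Stack=[E + T] ptr=5 lookahead=/ remaining=[/ id $]
Step 13: shift /. Stack=[E + T /] ptr=6 lookahead=id remaining=[id $]
Step 14: shift id. Stack=[E + T / id] ptr=7 lookahead=$ remaining=[$]
Step 15: reduce F->id. Stack=[E + T / F] ptr=7 lookahead=$ remaining=[$]
Step 16: reduce T->T / F. Stack=[E + T] ptr=7 lookahead=$ remaining=[$]
Step 17: reduce E->E + T. Stack=[E] ptr=7 lookahead=$ remaining=[$]
Step 18: accept. Stack=[E] ptr=7 lookahead=$ remaining=[$]

Answer: 18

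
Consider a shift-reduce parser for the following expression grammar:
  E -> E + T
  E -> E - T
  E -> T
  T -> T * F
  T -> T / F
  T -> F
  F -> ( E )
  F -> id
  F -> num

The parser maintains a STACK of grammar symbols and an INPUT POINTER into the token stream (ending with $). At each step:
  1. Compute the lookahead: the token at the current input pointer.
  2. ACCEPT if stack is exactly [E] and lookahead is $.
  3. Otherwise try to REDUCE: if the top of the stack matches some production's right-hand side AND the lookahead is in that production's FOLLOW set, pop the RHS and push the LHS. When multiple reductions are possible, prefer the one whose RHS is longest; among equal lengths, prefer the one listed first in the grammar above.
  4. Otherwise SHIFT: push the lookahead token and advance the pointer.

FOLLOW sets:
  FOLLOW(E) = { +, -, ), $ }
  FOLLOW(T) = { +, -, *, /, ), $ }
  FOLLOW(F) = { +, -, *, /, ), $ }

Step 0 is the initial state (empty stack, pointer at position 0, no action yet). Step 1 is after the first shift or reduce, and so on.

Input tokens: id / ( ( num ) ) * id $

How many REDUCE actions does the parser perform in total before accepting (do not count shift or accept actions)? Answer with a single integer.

Answer: 13

Derivation:
Step 1: shift id. Stack=[id] ptr=1 lookahead=/ remaining=[/ ( ( num ) ) * id $]
Step 2: reduce F->id. Stack=[F] ptr=1 lookahead=/ remaining=[/ ( ( num ) ) * id $]
Step 3: reduce T->F. Stack=[T] ptr=1 lookahead=/ remaining=[/ ( ( num ) ) * id $]
Step 4: shift /. Stack=[T /] ptr=2 lookahead=( remaining=[( ( num ) ) * id $]
Step 5: shift (. Stack=[T / (] ptr=3 lookahead=( remaining=[( num ) ) * id $]
Step 6: shift (. Stack=[T / ( (] ptr=4 lookahead=num remaining=[num ) ) * id $]
Step 7: shift num. Stack=[T / ( ( num] ptr=5 lookahead=) remaining=[) ) * id $]
Step 8: reduce F->num. Stack=[T / ( ( F] ptr=5 lookahead=) remaining=[) ) * id $]
Step 9: reduce T->F. Stack=[T / ( ( T] ptr=5 lookahead=) remaining=[) ) * id $]
Step 10: reduce E->T. Stack=[T / ( ( E] ptr=5 lookahead=) remaining=[) ) * id $]
Step 11: shift ). Stack=[T / ( ( E )] ptr=6 lookahead=) remaining=[) * id $]
Step 12: reduce F->( E ). Stack=[T / ( F] ptr=6 lookahead=) remaining=[) * id $]
Step 13: reduce T->F. Stack=[T / ( T] ptr=6 lookahead=) remaining=[) * id $]
Step 14: reduce E->T. Stack=[T / ( E] ptr=6 lookahead=) remaining=[) * id $]
Step 15: shift ). Stack=[T / ( E )] ptr=7 lookahead=* remaining=[* id $]
Step 16: reduce F->( E ). Stack=[T / F] ptr=7 lookahead=* remaining=[* id $]
Step 17: reduce T->T / F. Stack=[T] ptr=7 lookahead=* remaining=[* id $]
Step 18: shift *. Stack=[T *] ptr=8 lookahead=id remaining=[id $]
Step 19: shift id. Stack=[T * id] ptr=9 lookahead=$ remaining=[$]
Step 20: reduce F->id. Stack=[T * F] ptr=9 lookahead=$ remaining=[$]
Step 21: reduce T->T * F. Stack=[T] ptr=9 lookahead=$ remaining=[$]
Step 22: reduce E->T. Stack=[E] ptr=9 lookahead=$ remaining=[$]
Step 23: accept. Stack=[E] ptr=9 lookahead=$ remaining=[$]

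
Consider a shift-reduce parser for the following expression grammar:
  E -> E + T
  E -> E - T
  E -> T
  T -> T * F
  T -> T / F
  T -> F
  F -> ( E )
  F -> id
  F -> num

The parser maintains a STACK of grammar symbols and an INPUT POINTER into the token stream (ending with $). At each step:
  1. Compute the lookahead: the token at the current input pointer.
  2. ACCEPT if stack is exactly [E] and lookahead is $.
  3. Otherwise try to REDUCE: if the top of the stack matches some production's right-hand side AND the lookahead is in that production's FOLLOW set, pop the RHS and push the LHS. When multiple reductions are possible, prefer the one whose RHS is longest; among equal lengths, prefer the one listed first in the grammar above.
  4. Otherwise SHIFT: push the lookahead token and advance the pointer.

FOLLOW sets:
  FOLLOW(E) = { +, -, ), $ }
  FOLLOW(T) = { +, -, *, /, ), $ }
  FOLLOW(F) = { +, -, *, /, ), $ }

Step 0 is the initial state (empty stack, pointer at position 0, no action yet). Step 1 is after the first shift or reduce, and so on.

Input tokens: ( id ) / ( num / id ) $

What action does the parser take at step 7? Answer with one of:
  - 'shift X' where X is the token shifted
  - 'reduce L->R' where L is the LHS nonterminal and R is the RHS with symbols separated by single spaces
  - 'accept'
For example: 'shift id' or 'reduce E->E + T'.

Step 1: shift (. Stack=[(] ptr=1 lookahead=id remaining=[id ) / ( num / id ) $]
Step 2: shift id. Stack=[( id] ptr=2 lookahead=) remaining=[) / ( num / id ) $]
Step 3: reduce F->id. Stack=[( F] ptr=2 lookahead=) remaining=[) / ( num / id ) $]
Step 4: reduce T->F. Stack=[( T] ptr=2 lookahead=) remaining=[) / ( num / id ) $]
Step 5: reduce E->T. Stack=[( E] ptr=2 lookahead=) remaining=[) / ( num / id ) $]
Step 6: shift ). Stack=[( E )] ptr=3 lookahead=/ remaining=[/ ( num / id ) $]
Step 7: reduce F->( E ). Stack=[F] ptr=3 lookahead=/ remaining=[/ ( num / id ) $]

Answer: reduce F->( E )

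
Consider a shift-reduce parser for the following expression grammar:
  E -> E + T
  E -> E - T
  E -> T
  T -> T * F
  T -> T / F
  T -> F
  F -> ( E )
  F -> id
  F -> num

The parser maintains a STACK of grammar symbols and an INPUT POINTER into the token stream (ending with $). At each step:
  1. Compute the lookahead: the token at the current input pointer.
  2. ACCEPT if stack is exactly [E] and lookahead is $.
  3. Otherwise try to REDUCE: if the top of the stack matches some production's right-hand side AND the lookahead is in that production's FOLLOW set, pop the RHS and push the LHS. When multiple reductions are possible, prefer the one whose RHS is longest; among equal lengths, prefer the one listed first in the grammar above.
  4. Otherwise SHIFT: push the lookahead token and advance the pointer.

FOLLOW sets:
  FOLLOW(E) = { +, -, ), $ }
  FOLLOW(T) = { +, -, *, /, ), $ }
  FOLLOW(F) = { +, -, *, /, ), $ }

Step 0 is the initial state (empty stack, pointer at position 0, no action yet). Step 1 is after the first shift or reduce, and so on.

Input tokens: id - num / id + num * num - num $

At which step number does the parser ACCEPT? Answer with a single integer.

Step 1: shift id. Stack=[id] ptr=1 lookahead=- remaining=[- num / id + num * num - num $]
Step 2: reduce F->id. Stack=[F] ptr=1 lookahead=- remaining=[- num / id + num * num - num $]
Step 3: reduce T->F. Stack=[T] ptr=1 lookahead=- remaining=[- num / id + num * num - num $]
Step 4: reduce E->T. Stack=[E] ptr=1 lookahead=- remaining=[- num / id + num * num - num $]
Step 5: shift -. Stack=[E -] ptr=2 lookahead=num remaining=[num / id + num * num - num $]
Step 6: shift num. Stack=[E - num] ptr=3 lookahead=/ remaining=[/ id + num * num - num $]
Step 7: reduce F->num. Stack=[E - F] ptr=3 lookahead=/ remaining=[/ id + num * num - num $]
Step 8: reduce T->F. Stack=[E - T] ptr=3 lookahead=/ remaining=[/ id + num * num - num $]
Step 9: shift /. Stack=[E - T /] ptr=4 lookahead=id remaining=[id + num * num - num $]
Step 10: shift id. Stack=[E - T / id] ptr=5 lookahead=+ remaining=[+ num * num - num $]
Step 11: reduce F->id. Stack=[E - T / F] ptr=5 lookahead=+ remaining=[+ num * num - num $]
Step 12: reduce T->T / F. Stack=[E - T] ptr=5 lookahead=+ remaining=[+ num * num - num $]
Step 13: reduce E->E - T. Stack=[E] ptr=5 lookahead=+ remaining=[+ num * num - num $]
Step 14: shift +. Stack=[E +] ptr=6 lookahead=num remaining=[num * num - num $]
Step 15: shift num. Stack=[E + num] ptr=7 lookahead=* remaining=[* num - num $]
Step 16: reduce F->num. Stack=[E + F] ptr=7 lookahead=* remaining=[* num - num $]
Step 17: reduce T->F. Stack=[E + T] ptr=7 lookahead=* remaining=[* num - num $]
Step 18: shift *. Stack=[E + T *] ptr=8 lookahead=num remaining=[num - num $]
Step 19: shift num. Stack=[E + T * num] ptr=9 lookahead=- remaining=[- num $]
Step 20: reduce F->num. Stack=[E + T * F] ptr=9 lookahead=- remaining=[- num $]
Step 21: reduce T->T * F. Stack=[E + T] ptr=9 lookahead=- remaining=[- num $]
Step 22: reduce E->E + T. Stack=[E] ptr=9 lookahead=- remaining=[- num $]
Step 23: shift -. Stack=[E -] ptr=10 lookahead=num remaining=[num $]
Step 24: shift num. Stack=[E - num] ptr=11 lookahead=$ remaining=[$]
Step 25: reduce F->num. Stack=[E - F] ptr=11 lookahead=$ remaining=[$]
Step 26: reduce T->F. Stack=[E - T] ptr=11 lookahead=$ remaining=[$]
Step 27: reduce E->E - T. Stack=[E] ptr=11 lookahead=$ remaining=[$]
Step 28: accept. Stack=[E] ptr=11 lookahead=$ remaining=[$]

Answer: 28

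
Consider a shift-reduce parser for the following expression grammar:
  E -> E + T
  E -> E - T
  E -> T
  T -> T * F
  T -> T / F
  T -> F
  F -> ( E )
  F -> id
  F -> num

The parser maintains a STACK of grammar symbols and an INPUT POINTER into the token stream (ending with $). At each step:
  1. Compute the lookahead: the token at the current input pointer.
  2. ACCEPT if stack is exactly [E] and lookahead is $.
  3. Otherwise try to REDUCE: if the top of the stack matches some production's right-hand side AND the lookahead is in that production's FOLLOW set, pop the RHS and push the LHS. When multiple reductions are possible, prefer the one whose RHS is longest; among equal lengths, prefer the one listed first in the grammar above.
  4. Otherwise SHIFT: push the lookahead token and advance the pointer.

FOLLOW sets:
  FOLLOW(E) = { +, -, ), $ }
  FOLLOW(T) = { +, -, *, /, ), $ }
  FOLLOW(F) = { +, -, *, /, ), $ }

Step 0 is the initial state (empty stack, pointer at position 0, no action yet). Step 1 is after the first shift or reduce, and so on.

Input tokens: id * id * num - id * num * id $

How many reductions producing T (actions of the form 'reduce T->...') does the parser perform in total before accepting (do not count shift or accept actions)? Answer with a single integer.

Step 1: shift id. Stack=[id] ptr=1 lookahead=* remaining=[* id * num - id * num * id $]
Step 2: reduce F->id. Stack=[F] ptr=1 lookahead=* remaining=[* id * num - id * num * id $]
Step 3: reduce T->F. Stack=[T] ptr=1 lookahead=* remaining=[* id * num - id * num * id $]
Step 4: shift *. Stack=[T *] ptr=2 lookahead=id remaining=[id * num - id * num * id $]
Step 5: shift id. Stack=[T * id] ptr=3 lookahead=* remaining=[* num - id * num * id $]
Step 6: reduce F->id. Stack=[T * F] ptr=3 lookahead=* remaining=[* num - id * num * id $]
Step 7: reduce T->T * F. Stack=[T] ptr=3 lookahead=* remaining=[* num - id * num * id $]
Step 8: shift *. Stack=[T *] ptr=4 lookahead=num remaining=[num - id * num * id $]
Step 9: shift num. Stack=[T * num] ptr=5 lookahead=- remaining=[- id * num * id $]
Step 10: reduce F->num. Stack=[T * F] ptr=5 lookahead=- remaining=[- id * num * id $]
Step 11: reduce T->T * F. Stack=[T] ptr=5 lookahead=- remaining=[- id * num * id $]
Step 12: reduce E->T. Stack=[E] ptr=5 lookahead=- remaining=[- id * num * id $]
Step 13: shift -. Stack=[E -] ptr=6 lookahead=id remaining=[id * num * id $]
Step 14: shift id. Stack=[E - id] ptr=7 lookahead=* remaining=[* num * id $]
Step 15: reduce F->id. Stack=[E - F] ptr=7 lookahead=* remaining=[* num * id $]
Step 16: reduce T->F. Stack=[E - T] ptr=7 lookahead=* remaining=[* num * id $]
Step 17: shift *. Stack=[E - T *] ptr=8 lookahead=num remaining=[num * id $]
Step 18: shift num. Stack=[E - T * num] ptr=9 lookahead=* remaining=[* id $]
Step 19: reduce F->num. Stack=[E - T * F] ptr=9 lookahead=* remaining=[* id $]
Step 20: reduce T->T * F. Stack=[E - T] ptr=9 lookahead=* remaining=[* id $]
Step 21: shift *. Stack=[E - T *] ptr=10 lookahead=id remaining=[id $]
Step 22: shift id. Stack=[E - T * id] ptr=11 lookahead=$ remaining=[$]
Step 23: reduce F->id. Stack=[E - T * F] ptr=11 lookahead=$ remaining=[$]
Step 24: reduce T->T * F. Stack=[E - T] ptr=11 lookahead=$ remaining=[$]
Step 25: reduce E->E - T. Stack=[E] ptr=11 lookahead=$ remaining=[$]
Step 26: accept. Stack=[E] ptr=11 lookahead=$ remaining=[$]

Answer: 6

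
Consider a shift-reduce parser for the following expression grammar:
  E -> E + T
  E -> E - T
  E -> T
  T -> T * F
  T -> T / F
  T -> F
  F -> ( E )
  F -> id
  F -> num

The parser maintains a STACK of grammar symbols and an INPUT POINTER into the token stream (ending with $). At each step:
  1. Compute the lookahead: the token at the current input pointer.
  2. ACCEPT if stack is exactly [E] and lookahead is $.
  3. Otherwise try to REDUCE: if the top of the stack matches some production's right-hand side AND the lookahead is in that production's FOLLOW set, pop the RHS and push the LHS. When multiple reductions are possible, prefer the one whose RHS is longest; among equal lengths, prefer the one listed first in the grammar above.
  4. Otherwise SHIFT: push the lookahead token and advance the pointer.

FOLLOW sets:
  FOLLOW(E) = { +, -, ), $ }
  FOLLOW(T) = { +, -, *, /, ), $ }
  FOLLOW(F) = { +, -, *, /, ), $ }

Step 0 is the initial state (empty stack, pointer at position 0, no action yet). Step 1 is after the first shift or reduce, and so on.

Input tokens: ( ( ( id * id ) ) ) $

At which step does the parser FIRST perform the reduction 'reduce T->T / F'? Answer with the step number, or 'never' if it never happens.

Step 1: shift (. Stack=[(] ptr=1 lookahead=( remaining=[( ( id * id ) ) ) $]
Step 2: shift (. Stack=[( (] ptr=2 lookahead=( remaining=[( id * id ) ) ) $]
Step 3: shift (. Stack=[( ( (] ptr=3 lookahead=id remaining=[id * id ) ) ) $]
Step 4: shift id. Stack=[( ( ( id] ptr=4 lookahead=* remaining=[* id ) ) ) $]
Step 5: reduce F->id. Stack=[( ( ( F] ptr=4 lookahead=* remaining=[* id ) ) ) $]
Step 6: reduce T->F. Stack=[( ( ( T] ptr=4 lookahead=* remaining=[* id ) ) ) $]
Step 7: shift *. Stack=[( ( ( T *] ptr=5 lookahead=id remaining=[id ) ) ) $]
Step 8: shift id. Stack=[( ( ( T * id] ptr=6 lookahead=) remaining=[) ) ) $]
Step 9: reduce F->id. Stack=[( ( ( T * F] ptr=6 lookahead=) remaining=[) ) ) $]
Step 10: reduce T->T * F. Stack=[( ( ( T] ptr=6 lookahead=) remaining=[) ) ) $]
Step 11: reduce E->T. Stack=[( ( ( E] ptr=6 lookahead=) remaining=[) ) ) $]
Step 12: shift ). Stack=[( ( ( E )] ptr=7 lookahead=) remaining=[) ) $]
Step 13: reduce F->( E ). Stack=[( ( F] ptr=7 lookahead=) remaining=[) ) $]
Step 14: reduce T->F. Stack=[( ( T] ptr=7 lookahead=) remaining=[) ) $]
Step 15: reduce E->T. Stack=[( ( E] ptr=7 lookahead=) remaining=[) ) $]
Step 16: shift ). Stack=[( ( E )] ptr=8 lookahead=) remaining=[) $]
Step 17: reduce F->( E ). Stack=[( F] ptr=8 lookahead=) remaining=[) $]
Step 18: reduce T->F. Stack=[( T] ptr=8 lookahead=) remaining=[) $]
Step 19: reduce E->T. Stack=[( E] ptr=8 lookahead=) remaining=[) $]
Step 20: shift ). Stack=[( E )] ptr=9 lookahead=$ remaining=[$]
Step 21: reduce F->( E ). Stack=[F] ptr=9 lookahead=$ remaining=[$]
Step 22: reduce T->F. Stack=[T] ptr=9 lookahead=$ remaining=[$]
Step 23: reduce E->T. Stack=[E] ptr=9 lookahead=$ remaining=[$]
Step 24: accept. Stack=[E] ptr=9 lookahead=$ remaining=[$]

Answer: never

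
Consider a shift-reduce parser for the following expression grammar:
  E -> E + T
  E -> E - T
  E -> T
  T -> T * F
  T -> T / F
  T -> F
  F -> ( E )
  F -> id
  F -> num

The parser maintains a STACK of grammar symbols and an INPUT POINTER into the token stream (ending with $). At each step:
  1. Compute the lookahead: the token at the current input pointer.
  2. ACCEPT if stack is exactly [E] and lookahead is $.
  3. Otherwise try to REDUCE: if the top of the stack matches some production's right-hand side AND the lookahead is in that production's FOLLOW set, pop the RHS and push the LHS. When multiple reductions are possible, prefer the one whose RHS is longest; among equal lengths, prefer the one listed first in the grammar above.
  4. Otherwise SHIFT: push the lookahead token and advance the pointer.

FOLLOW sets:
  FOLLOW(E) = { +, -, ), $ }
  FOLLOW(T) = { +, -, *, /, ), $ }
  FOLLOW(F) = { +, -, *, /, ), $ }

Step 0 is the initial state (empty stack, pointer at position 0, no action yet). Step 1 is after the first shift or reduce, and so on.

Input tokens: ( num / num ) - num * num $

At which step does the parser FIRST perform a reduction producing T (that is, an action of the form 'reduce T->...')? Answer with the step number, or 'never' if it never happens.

Step 1: shift (. Stack=[(] ptr=1 lookahead=num remaining=[num / num ) - num * num $]
Step 2: shift num. Stack=[( num] ptr=2 lookahead=/ remaining=[/ num ) - num * num $]
Step 3: reduce F->num. Stack=[( F] ptr=2 lookahead=/ remaining=[/ num ) - num * num $]
Step 4: reduce T->F. Stack=[( T] ptr=2 lookahead=/ remaining=[/ num ) - num * num $]

Answer: 4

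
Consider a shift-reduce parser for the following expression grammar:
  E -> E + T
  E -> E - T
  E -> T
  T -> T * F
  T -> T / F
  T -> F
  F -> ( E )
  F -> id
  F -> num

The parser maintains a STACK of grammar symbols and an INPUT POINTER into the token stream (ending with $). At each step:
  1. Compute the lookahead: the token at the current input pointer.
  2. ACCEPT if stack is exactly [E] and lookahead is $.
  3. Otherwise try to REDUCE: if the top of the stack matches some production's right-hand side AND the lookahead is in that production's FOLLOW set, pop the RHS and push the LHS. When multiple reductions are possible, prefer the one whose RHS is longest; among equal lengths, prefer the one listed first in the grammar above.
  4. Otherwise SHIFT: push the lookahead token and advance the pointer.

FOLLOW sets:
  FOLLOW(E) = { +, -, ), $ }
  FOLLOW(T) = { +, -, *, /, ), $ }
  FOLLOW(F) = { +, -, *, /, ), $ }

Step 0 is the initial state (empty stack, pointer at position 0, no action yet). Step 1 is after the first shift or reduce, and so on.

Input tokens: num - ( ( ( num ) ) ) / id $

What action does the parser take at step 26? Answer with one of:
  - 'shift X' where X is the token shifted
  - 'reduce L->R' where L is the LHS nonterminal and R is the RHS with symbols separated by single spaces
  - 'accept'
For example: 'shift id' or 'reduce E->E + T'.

Step 1: shift num. Stack=[num] ptr=1 lookahead=- remaining=[- ( ( ( num ) ) ) / id $]
Step 2: reduce F->num. Stack=[F] ptr=1 lookahead=- remaining=[- ( ( ( num ) ) ) / id $]
Step 3: reduce T->F. Stack=[T] ptr=1 lookahead=- remaining=[- ( ( ( num ) ) ) / id $]
Step 4: reduce E->T. Stack=[E] ptr=1 lookahead=- remaining=[- ( ( ( num ) ) ) / id $]
Step 5: shift -. Stack=[E -] ptr=2 lookahead=( remaining=[( ( ( num ) ) ) / id $]
Step 6: shift (. Stack=[E - (] ptr=3 lookahead=( remaining=[( ( num ) ) ) / id $]
Step 7: shift (. Stack=[E - ( (] ptr=4 lookahead=( remaining=[( num ) ) ) / id $]
Step 8: shift (. Stack=[E - ( ( (] ptr=5 lookahead=num remaining=[num ) ) ) / id $]
Step 9: shift num. Stack=[E - ( ( ( num] ptr=6 lookahead=) remaining=[) ) ) / id $]
Step 10: reduce F->num. Stack=[E - ( ( ( F] ptr=6 lookahead=) remaining=[) ) ) / id $]
Step 11: reduce T->F. Stack=[E - ( ( ( T] ptr=6 lookahead=) remaining=[) ) ) / id $]
Step 12: reduce E->T. Stack=[E - ( ( ( E] ptr=6 lookahead=) remaining=[) ) ) / id $]
Step 13: shift ). Stack=[E - ( ( ( E )] ptr=7 lookahead=) remaining=[) ) / id $]
Step 14: reduce F->( E ). Stack=[E - ( ( F] ptr=7 lookahead=) remaining=[) ) / id $]
Step 15: reduce T->F. Stack=[E - ( ( T] ptr=7 lookahead=) remaining=[) ) / id $]
Step 16: reduce E->T. Stack=[E - ( ( E] ptr=7 lookahead=) remaining=[) ) / id $]
Step 17: shift ). Stack=[E - ( ( E )] ptr=8 lookahead=) remaining=[) / id $]
Step 18: reduce F->( E ). Stack=[E - ( F] ptr=8 lookahead=) remaining=[) / id $]
Step 19: reduce T->F. Stack=[E - ( T] ptr=8 lookahead=) remaining=[) / id $]
Step 20: reduce E->T. Stack=[E - ( E] ptr=8 lookahead=) remaining=[) / id $]
Step 21: shift ). Stack=[E - ( E )] ptr=9 lookahead=/ remaining=[/ id $]
Step 22: reduce F->( E ). Stack=[E - F] ptr=9 lookahead=/ remaining=[/ id $]
Step 23: reduce T->F. Stack=[E - T] ptr=9 lookahead=/ remaining=[/ id $]
Step 24: shift /. Stack=[E - T /] ptr=10 lookahead=id remaining=[id $]
Step 25: shift id. Stack=[E - T / id] ptr=11 lookahead=$ remaining=[$]
Step 26: reduce F->id. Stack=[E - T / F] ptr=11 lookahead=$ remaining=[$]

Answer: reduce F->id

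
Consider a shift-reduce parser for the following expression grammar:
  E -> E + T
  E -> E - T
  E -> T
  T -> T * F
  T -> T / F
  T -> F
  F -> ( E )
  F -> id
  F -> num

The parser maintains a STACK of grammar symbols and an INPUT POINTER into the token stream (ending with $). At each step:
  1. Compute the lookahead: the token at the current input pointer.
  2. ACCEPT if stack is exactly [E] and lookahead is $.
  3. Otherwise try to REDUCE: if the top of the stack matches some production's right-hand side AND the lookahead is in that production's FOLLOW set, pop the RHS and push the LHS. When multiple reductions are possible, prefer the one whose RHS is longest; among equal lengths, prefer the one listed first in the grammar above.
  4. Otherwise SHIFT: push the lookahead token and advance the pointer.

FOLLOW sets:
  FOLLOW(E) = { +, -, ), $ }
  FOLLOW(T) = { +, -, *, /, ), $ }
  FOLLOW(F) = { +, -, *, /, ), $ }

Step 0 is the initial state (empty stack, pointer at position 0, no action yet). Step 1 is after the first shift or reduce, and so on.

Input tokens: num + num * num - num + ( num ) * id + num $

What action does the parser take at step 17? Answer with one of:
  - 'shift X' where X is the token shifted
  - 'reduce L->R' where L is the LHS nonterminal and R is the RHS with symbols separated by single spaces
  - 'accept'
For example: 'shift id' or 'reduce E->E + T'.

Step 1: shift num. Stack=[num] ptr=1 lookahead=+ remaining=[+ num * num - num + ( num ) * id + num $]
Step 2: reduce F->num. Stack=[F] ptr=1 lookahead=+ remaining=[+ num * num - num + ( num ) * id + num $]
Step 3: reduce T->F. Stack=[T] ptr=1 lookahead=+ remaining=[+ num * num - num + ( num ) * id + num $]
Step 4: reduce E->T. Stack=[E] ptr=1 lookahead=+ remaining=[+ num * num - num + ( num ) * id + num $]
Step 5: shift +. Stack=[E +] ptr=2 lookahead=num remaining=[num * num - num + ( num ) * id + num $]
Step 6: shift num. Stack=[E + num] ptr=3 lookahead=* remaining=[* num - num + ( num ) * id + num $]
Step 7: reduce F->num. Stack=[E + F] ptr=3 lookahead=* remaining=[* num - num + ( num ) * id + num $]
Step 8: reduce T->F. Stack=[E + T] ptr=3 lookahead=* remaining=[* num - num + ( num ) * id + num $]
Step 9: shift *. Stack=[E + T *] ptr=4 lookahead=num remaining=[num - num + ( num ) * id + num $]
Step 10: shift num. Stack=[E + T * num] ptr=5 lookahead=- remaining=[- num + ( num ) * id + num $]
Step 11: reduce F->num. Stack=[E + T * F] ptr=5 lookahead=- remaining=[- num + ( num ) * id + num $]
Step 12: reduce T->T * F. Stack=[E + T] ptr=5 lookahead=- remaining=[- num + ( num ) * id + num $]
Step 13: reduce E->E + T. Stack=[E] ptr=5 lookahead=- remaining=[- num + ( num ) * id + num $]
Step 14: shift -. Stack=[E -] ptr=6 lookahead=num remaining=[num + ( num ) * id + num $]
Step 15: shift num. Stack=[E - num] ptr=7 lookahead=+ remaining=[+ ( num ) * id + num $]
Step 16: reduce F->num. Stack=[E - F] ptr=7 lookahead=+ remaining=[+ ( num ) * id + num $]
Step 17: reduce T->F. Stack=[E - T] ptr=7 lookahead=+ remaining=[+ ( num ) * id + num $]

Answer: reduce T->F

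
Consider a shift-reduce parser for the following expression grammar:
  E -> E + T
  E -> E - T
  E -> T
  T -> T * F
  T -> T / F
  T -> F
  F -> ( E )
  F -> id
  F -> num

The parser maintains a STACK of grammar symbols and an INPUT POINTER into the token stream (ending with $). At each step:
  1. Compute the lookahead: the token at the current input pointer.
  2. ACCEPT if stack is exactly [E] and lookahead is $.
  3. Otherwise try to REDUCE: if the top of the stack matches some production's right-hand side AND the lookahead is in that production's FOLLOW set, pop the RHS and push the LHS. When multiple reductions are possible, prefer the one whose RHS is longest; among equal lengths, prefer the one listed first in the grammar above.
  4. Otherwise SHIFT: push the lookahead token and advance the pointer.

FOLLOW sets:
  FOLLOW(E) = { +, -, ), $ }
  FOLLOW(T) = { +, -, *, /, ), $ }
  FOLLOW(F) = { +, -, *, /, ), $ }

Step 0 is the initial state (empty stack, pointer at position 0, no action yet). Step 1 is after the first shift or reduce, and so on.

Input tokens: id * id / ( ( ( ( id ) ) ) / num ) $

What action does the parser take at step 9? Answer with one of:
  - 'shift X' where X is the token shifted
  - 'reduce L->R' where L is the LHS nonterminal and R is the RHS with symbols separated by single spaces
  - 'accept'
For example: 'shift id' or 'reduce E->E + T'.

Answer: shift (

Derivation:
Step 1: shift id. Stack=[id] ptr=1 lookahead=* remaining=[* id / ( ( ( ( id ) ) ) / num ) $]
Step 2: reduce F->id. Stack=[F] ptr=1 lookahead=* remaining=[* id / ( ( ( ( id ) ) ) / num ) $]
Step 3: reduce T->F. Stack=[T] ptr=1 lookahead=* remaining=[* id / ( ( ( ( id ) ) ) / num ) $]
Step 4: shift *. Stack=[T *] ptr=2 lookahead=id remaining=[id / ( ( ( ( id ) ) ) / num ) $]
Step 5: shift id. Stack=[T * id] ptr=3 lookahead=/ remaining=[/ ( ( ( ( id ) ) ) / num ) $]
Step 6: reduce F->id. Stack=[T * F] ptr=3 lookahead=/ remaining=[/ ( ( ( ( id ) ) ) / num ) $]
Step 7: reduce T->T * F. Stack=[T] ptr=3 lookahead=/ remaining=[/ ( ( ( ( id ) ) ) / num ) $]
Step 8: shift /. Stack=[T /] ptr=4 lookahead=( remaining=[( ( ( ( id ) ) ) / num ) $]
Step 9: shift (. Stack=[T / (] ptr=5 lookahead=( remaining=[( ( ( id ) ) ) / num ) $]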